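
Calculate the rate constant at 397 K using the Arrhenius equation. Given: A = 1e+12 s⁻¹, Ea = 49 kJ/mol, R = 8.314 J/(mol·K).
3.57e+05 s⁻¹

k = A·exp(-Ea/(R·T)) = 1e+12·exp(-49000/(8.314·397)) = 1e+12·exp(-14.8455) = 1e+12·3.5700e-07 = 3.57e+05 s⁻¹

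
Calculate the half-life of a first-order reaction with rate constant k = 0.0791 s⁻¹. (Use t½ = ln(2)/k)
8.76 s

t½ = ln(2)/k = 0.6931/0.0791 = 8.76 s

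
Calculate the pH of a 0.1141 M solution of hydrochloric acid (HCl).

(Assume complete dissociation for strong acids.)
pH = 0.94

[H⁺] = 0.1141 M for strong acid. pH = -log[H⁺] = -log(0.1141)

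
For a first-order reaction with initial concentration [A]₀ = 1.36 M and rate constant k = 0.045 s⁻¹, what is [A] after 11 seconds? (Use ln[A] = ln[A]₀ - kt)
0.8290 M

ln[A] = ln[A]₀ - k·t = ln(1.36) - (0.045)·(11) = 0.3075 - 0.4950 = -0.1875
[A] = e^(-0.1875) = 0.8290 M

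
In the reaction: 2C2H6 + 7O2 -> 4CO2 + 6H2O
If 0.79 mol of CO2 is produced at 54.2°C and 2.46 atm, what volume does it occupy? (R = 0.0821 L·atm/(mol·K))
T = 54.2°C + 273.15 = 327.35 K
V = nRT/P = (0.79 × 0.0821 × 327.35) / 2.46
V = 8.63 L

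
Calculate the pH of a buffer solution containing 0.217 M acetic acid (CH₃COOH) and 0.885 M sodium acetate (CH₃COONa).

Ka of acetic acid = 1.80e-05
pH = 5.36

pKa = -log(1.80e-05) = 4.74. pH = pKa + log([A⁻]/[HA]) = 4.74 + log(0.885/0.217)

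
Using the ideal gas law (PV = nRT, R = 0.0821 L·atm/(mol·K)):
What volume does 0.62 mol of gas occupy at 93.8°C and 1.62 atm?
T = 93.8°C + 273.15 = 366.95 K
V = nRT/P = (0.62 × 0.0821 × 366.95) / 1.62
V = 11.53 L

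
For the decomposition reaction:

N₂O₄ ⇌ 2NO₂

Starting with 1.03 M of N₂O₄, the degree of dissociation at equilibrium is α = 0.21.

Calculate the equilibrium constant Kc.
K_c = 0.2300

x = α·[A]₀ = 0.21 × 1.03 = 0.2163 M dissociated.
At eq: [N₂O₄] = 1.03 − 0.2163 = 0.8137 M; [NO₂] = 2x = 0.4326 M.
Kc = [NO₂]²/[N₂O₄] = (0.4326)²/0.8137 = 0.23.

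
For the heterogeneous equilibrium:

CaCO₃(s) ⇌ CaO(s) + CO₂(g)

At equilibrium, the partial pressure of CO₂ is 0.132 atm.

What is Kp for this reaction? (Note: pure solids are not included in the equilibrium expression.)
K_p = 0.132

Solids (CaCO₃, CaO) have activity 1 and are excluded.
Kp = P(CO₂) = 0.132.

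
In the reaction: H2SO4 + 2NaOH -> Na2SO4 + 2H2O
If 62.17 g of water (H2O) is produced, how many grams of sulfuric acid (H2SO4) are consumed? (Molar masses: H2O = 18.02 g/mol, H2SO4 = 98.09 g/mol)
Moles of H2O = 62.17 g ÷ 18.02 g/mol = 3.45006 mol
Mole ratio: 1 mol H2SO4 / 2 mol H2O
Moles of H2SO4 = 3.45006 × (1/2) = 1.72503 mol
Mass of H2SO4 = 1.72503 mol × 98.09 g/mol = 169.2 g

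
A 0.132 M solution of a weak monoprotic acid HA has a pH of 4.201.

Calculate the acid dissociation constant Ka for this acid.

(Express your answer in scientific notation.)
K_a = 3.00e-08

[H⁺] = 10^(−pH) = 10^(−4.201) = 6.295e-05 M. For HA ⇌ H⁺ + A⁻, Ka = x²/(C − x) = (6.295e-05)²/(0.132 − 6.295e-05) = 3.00e-08.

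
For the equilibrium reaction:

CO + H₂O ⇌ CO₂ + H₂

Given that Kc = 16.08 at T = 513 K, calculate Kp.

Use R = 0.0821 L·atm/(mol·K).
K_p = 16.0800

Δn = (moles gaseous products) − (moles gaseous reactants) = 0
T = 513 K; RT = 0.0821 × 513 = 42.1173
Kp = Kc·(RT)^Δn = 16.08 × (42.1173)^0 = 16.08 × 1 = 16.0800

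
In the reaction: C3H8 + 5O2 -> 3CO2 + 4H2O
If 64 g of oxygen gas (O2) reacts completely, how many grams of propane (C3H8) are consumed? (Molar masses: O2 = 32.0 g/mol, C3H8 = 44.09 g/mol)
Moles of O2 = 64 g ÷ 32.0 g/mol = 2 mol
Mole ratio: 1 mol C3H8 / 5 mol O2
Moles of C3H8 = 2 × (1/5) = 0.4 mol
Mass of C3H8 = 0.4 mol × 44.09 g/mol = 17.64 g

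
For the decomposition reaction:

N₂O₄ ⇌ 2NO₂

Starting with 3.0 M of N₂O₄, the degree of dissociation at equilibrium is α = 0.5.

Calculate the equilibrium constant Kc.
K_c = 6.0000

x = α·[A]₀ = 0.5 × 3.0 = 1.5 M dissociated.
At eq: [N₂O₄] = 3.0 − 1.5 = 1.5 M; [NO₂] = 2x = 3 M.
Kc = [NO₂]²/[N₂O₄] = (3)²/1.5 = 6.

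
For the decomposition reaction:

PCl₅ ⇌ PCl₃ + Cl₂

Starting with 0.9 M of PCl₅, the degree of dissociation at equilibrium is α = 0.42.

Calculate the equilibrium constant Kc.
K_c = 0.2737

x = α·[A]₀ = 0.42 × 0.9 = 0.378 M dissociated.
At eq: [PCl₅] = 0.9 − 0.378 = 0.522 M; [PCl₃] = [Cl₂] = x = 0.378 M.
Kc = [PCl₃][Cl₂]/[PCl₅] = (0.378)²/0.522 = 0.2737.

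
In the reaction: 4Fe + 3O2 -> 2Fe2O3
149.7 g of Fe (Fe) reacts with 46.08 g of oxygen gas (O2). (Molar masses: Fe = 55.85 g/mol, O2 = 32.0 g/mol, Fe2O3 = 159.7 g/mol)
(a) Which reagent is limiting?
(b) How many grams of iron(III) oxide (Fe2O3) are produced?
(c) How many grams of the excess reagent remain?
(a) O2, (b) 153.3 g, (c) 42.47 g

Moles of Fe = 149.7 g ÷ 55.85 g/mol = 2.68039 mol
Moles of O2 = 46.08 g ÷ 32.0 g/mol = 1.44 mol
Moles ÷ coefficient: Fe: 2.68039/4 = 0.6701, O2: 1.44/3 = 0.48
(a) O2 has the smaller value, so O2 is the limiting reagent.
(b) Moles of Fe2O3 = 1.44 mol O2 × (2/3) = 0.96 mol; mass = 0.96 mol × 159.7 g/mol = 153.3 g
(c) Fe consumed = 1.44 × (4/3) = 1.92 mol; remaining = 2.68039 − 1.92 = 0.760394 mol; mass = 0.760394 mol × 55.85 g/mol = 42.47 g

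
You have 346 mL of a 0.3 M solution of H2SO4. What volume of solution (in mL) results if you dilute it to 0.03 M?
Using M₁V₁ = M₂V₂:
0.3 × 346 = 0.03 × V₂
V₂ = (0.3 × 346) / 0.03 = 3460 mL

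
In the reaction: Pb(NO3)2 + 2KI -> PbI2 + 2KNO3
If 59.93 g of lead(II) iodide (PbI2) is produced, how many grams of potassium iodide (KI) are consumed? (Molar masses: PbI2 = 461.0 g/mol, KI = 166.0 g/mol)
Moles of PbI2 = 59.93 g ÷ 461.0 g/mol = 0.13 mol
Mole ratio: 2 mol KI / 1 mol PbI2
Moles of KI = 0.13 × (2/1) = 0.26 mol
Mass of KI = 0.26 mol × 166.0 g/mol = 43.16 g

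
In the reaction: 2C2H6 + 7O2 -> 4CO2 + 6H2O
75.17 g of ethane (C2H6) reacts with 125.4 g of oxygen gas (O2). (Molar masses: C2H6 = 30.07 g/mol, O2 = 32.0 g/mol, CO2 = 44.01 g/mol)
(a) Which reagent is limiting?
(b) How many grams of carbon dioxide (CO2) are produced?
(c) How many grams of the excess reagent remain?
(a) O2, (b) 98.55 g, (c) 41.5 g

Moles of C2H6 = 75.17 g ÷ 30.07 g/mol = 2.49983 mol
Moles of O2 = 125.4 g ÷ 32.0 g/mol = 3.91875 mol
Moles ÷ coefficient: C2H6: 2.49983/2 = 1.25, O2: 3.91875/7 = 0.5598
(a) O2 has the smaller value, so O2 is the limiting reagent.
(b) Moles of CO2 = 3.91875 mol O2 × (4/7) = 2.23929 mol; mass = 2.23929 mol × 44.01 g/mol = 98.55 g
(c) C2H6 consumed = 3.91875 × (2/7) = 1.11964 mol; remaining = 2.49983 − 1.11964 = 1.38019 mol; mass = 1.38019 mol × 30.07 g/mol = 41.5 g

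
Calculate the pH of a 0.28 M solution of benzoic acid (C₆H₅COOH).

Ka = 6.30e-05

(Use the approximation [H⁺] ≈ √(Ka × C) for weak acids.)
pH = 2.38

[H⁺] = √(Ka × C) = √(6.30e-05 × 0.28) = 4.2000e-03. pH = -log(4.2000e-03)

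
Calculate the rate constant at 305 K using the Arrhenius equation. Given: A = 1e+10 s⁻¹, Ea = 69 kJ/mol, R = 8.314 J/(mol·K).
1.52e-02 s⁻¹

k = A·exp(-Ea/(R·T)) = 1e+10·exp(-69000/(8.314·305)) = 1e+10·exp(-27.2107) = 1e+10·1.5225e-12 = 1.52e-02 s⁻¹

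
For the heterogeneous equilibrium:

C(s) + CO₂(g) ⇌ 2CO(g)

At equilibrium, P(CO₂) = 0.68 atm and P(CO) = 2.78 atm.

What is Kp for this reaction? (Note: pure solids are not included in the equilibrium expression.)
K_p = 11.365

Solid C is excluded.
Kp = P(CO)²/P(CO₂) = (2.78)²/0.68 = 7.728/0.68 = 11.365.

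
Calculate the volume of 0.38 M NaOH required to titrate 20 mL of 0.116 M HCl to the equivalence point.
V_{base} = 6.1 mL

At equivalence: moles acid = moles base.
moles HCl = 0.116 M × 0.02 L = 0.00232 mol
V_NaOH = 0.00232 mol ÷ 0.38 M = 0.006105 L = 6.1 mL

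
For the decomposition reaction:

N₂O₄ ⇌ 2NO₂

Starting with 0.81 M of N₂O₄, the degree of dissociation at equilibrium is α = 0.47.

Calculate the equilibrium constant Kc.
K_c = 1.3504

x = α·[A]₀ = 0.47 × 0.81 = 0.3807 M dissociated.
At eq: [N₂O₄] = 0.81 − 0.3807 = 0.4293 M; [NO₂] = 2x = 0.7614 M.
Kc = [NO₂]²/[N₂O₄] = (0.7614)²/0.4293 = 1.35.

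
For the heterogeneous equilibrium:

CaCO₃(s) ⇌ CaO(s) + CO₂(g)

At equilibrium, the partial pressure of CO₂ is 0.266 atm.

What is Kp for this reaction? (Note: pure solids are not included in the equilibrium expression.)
K_p = 0.266

Solids (CaCO₃, CaO) have activity 1 and are excluded.
Kp = P(CO₂) = 0.266.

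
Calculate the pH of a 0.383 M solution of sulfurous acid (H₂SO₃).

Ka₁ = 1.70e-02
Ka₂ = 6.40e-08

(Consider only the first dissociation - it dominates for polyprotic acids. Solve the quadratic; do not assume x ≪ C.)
pH = 1.14

x² + Ka₁·x − Ka₁·C = 0 with Ka₁ = 1.70e-02, C = 0.383.
x = (−Ka₁ + √(Ka₁² + 4·Ka₁·C))/2 = 7.2637e-02 M, so pH = 1.14.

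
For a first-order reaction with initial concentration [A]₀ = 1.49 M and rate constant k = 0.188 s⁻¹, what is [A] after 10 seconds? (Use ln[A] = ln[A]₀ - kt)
0.2274 M

ln[A] = ln[A]₀ - k·t = ln(1.49) - (0.188)·(10) = 0.3988 - 1.8800 = -1.4812
[A] = e^(-1.4812) = 0.2274 M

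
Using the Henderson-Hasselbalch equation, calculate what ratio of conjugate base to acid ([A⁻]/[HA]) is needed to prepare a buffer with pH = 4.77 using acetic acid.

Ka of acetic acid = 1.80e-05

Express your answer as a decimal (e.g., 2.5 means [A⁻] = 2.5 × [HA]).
[A⁻]/[HA] = 1.060

pKa = −log(1.80e-05) = 4.7447. pH = pKa + log([A⁻]/[HA]). 4.77 = 4.7447 + log(ratio). log(ratio) = 4.77 − 4.7447 = 0.0253. ratio = 10^(0.0253) = 1.060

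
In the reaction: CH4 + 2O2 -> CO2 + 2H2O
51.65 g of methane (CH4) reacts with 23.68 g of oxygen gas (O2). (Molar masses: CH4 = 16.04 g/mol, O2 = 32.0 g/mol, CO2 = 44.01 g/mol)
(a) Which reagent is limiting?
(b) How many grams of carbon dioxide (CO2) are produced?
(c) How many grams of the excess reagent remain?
(a) O2, (b) 16.28 g, (c) 45.72 g

Moles of CH4 = 51.65 g ÷ 16.04 g/mol = 3.22007 mol
Moles of O2 = 23.68 g ÷ 32.0 g/mol = 0.74 mol
Moles ÷ coefficient: CH4: 3.22007/1 = 3.22, O2: 0.74/2 = 0.37
(a) O2 has the smaller value, so O2 is the limiting reagent.
(b) Moles of CO2 = 0.74 mol O2 × (1/2) = 0.37 mol; mass = 0.37 mol × 44.01 g/mol = 16.28 g
(c) CH4 consumed = 0.74 × (1/2) = 0.37 mol; remaining = 3.22007 − 0.37 = 2.85007 mol; mass = 2.85007 mol × 16.04 g/mol = 45.72 g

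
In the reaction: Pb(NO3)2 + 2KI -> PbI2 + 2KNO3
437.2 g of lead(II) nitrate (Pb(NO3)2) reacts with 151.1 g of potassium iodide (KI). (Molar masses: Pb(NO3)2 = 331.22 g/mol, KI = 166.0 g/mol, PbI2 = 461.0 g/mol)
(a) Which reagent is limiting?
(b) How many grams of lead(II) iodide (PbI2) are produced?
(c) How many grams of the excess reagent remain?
(a) KI, (b) 209.8 g, (c) 286.5 g

Moles of Pb(NO3)2 = 437.2 g ÷ 331.22 g/mol = 1.31997 mol
Moles of KI = 151.1 g ÷ 166.0 g/mol = 0.910241 mol
Moles ÷ coefficient: Pb(NO3)2: 1.31997/1 = 1.32, KI: 0.910241/2 = 0.4551
(a) KI has the smaller value, so KI is the limiting reagent.
(b) Moles of PbI2 = 0.910241 mol KI × (1/2) = 0.45512 mol; mass = 0.45512 mol × 461.0 g/mol = 209.8 g
(c) Pb(NO3)2 consumed = 0.910241 × (1/2) = 0.45512 mol; remaining = 1.31997 − 0.45512 = 0.864848 mol; mass = 0.864848 mol × 331.22 g/mol = 286.5 g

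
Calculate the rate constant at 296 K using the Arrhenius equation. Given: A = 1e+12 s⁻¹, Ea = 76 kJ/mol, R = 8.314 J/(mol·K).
3.87e-02 s⁻¹

k = A·exp(-Ea/(R·T)) = 1e+12·exp(-76000/(8.314·296)) = 1e+12·exp(-30.8825) = 1e+12·3.8719e-14 = 3.87e-02 s⁻¹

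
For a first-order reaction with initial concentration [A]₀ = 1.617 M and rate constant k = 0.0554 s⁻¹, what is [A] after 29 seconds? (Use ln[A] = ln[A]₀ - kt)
0.3243 M

ln[A] = ln[A]₀ - k·t = ln(1.617) - (0.0554)·(29) = 0.4806 - 1.6066 = -1.1260
[A] = e^(-1.1260) = 0.3243 M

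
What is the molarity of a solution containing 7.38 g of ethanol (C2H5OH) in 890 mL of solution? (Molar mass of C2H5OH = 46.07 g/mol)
Moles of C2H5OH = 7.38 g ÷ 46.07 g/mol = 0.160191 mol
Volume = 890 mL = 0.89 L
Molarity = 0.160191 mol ÷ 0.89 L = 0.18 M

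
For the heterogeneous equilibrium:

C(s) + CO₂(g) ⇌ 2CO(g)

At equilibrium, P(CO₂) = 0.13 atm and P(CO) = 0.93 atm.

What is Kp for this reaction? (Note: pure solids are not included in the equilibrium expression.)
K_p = 6.653

Solid C is excluded.
Kp = P(CO)²/P(CO₂) = (0.93)²/0.13 = 0.8649/0.13 = 6.653.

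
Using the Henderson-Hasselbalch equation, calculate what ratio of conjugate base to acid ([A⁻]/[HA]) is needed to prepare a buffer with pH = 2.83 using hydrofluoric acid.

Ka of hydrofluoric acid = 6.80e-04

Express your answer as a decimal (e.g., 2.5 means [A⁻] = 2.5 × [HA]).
[A⁻]/[HA] = 0.460

pKa = −log(6.80e-04) = 3.1675. pH = pKa + log([A⁻]/[HA]). 2.83 = 3.1675 + log(ratio). log(ratio) = 2.83 − 3.1675 = -0.3375. ratio = 10^(-0.3375) = 0.460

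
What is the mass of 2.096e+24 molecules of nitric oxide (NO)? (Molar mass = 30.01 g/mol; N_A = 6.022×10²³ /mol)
Moles = 2.096e+24 ÷ 6.022×10²³ = 3.48057 mol
Mass = 3.48057 mol × 30.01 g/mol = 104.5 g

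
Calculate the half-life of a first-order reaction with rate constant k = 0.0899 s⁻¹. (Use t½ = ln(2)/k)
7.71 s

t½ = ln(2)/k = 0.6931/0.0899 = 7.71 s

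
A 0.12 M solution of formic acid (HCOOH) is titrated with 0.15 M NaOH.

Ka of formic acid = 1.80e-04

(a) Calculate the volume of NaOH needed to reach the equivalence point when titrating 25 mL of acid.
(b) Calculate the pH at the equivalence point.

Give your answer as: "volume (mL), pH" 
V = 20.0 mL, pH = 8.28

(a) At equivalence: moles acid = moles base.
moles acid = 0.12 × 0.025 = 0.003 mol; V_NaOH = 0.003/0.15 = 0.02 L = 20.0 mL.
(b) At equivalence, all acid → conjugate base A⁻ at [A⁻] = 0.003/0.045 = 0.06667 M.
Kb = Kw/Ka = 1.0e-14/1.80e-04 = 5.556e-11; [OH⁻] = √(Kb·[A⁻]) = 1.925e-06; pOH = 5.72; pH = 14 − pOH = 8.28.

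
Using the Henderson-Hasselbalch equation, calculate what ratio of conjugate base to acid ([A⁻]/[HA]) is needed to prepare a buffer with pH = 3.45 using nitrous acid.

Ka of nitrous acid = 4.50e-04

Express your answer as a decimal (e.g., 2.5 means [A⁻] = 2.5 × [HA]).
[A⁻]/[HA] = 1.268

pKa = −log(4.50e-04) = 3.3468. pH = pKa + log([A⁻]/[HA]). 3.45 = 3.3468 + log(ratio). log(ratio) = 3.45 − 3.3468 = 0.1032. ratio = 10^(0.1032) = 1.268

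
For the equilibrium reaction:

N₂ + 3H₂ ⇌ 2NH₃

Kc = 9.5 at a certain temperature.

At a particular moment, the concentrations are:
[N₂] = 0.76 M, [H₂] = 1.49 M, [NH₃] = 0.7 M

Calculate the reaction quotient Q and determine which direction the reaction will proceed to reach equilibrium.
Q = 0.195, Q < K, reaction proceeds forward (toward products)

Q = ([NH₃]^2) / ([N₂] × [H₂]^3)
  = ((0.7)^2) / ((0.76)·(1.49)^3) = 0.49/2.514 = 0.1949
Since Q = 0.1949 < Kc = 9.5, the reaction proceeds forward (toward products) to reach equilibrium.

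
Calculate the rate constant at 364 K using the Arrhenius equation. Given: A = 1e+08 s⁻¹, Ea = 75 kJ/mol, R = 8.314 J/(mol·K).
1.73e-03 s⁻¹

k = A·exp(-Ea/(R·T)) = 1e+08·exp(-75000/(8.314·364)) = 1e+08·exp(-24.7828) = 1e+08·1.7258e-11 = 1.73e-03 s⁻¹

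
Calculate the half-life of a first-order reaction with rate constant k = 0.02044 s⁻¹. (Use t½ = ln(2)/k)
33.91 s

t½ = ln(2)/k = 0.6931/0.02044 = 33.91 s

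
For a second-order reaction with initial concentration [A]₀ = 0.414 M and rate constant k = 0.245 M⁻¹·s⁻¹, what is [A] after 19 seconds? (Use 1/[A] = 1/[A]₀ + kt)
0.1414 M

1/[A] = 1/[A]₀ + k·t = 1/0.414 + (0.245)·(19) = 2.4155 + 4.6550 = 7.0705
[A] = 1/7.0705 = 0.1414 M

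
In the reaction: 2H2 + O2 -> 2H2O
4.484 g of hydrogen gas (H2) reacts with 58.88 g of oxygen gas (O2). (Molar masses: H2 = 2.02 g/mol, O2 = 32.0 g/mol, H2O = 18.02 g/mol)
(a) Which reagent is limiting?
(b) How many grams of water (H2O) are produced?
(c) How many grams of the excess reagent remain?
(a) H2, (b) 40 g, (c) 23.36 g

Moles of H2 = 4.484 g ÷ 2.02 g/mol = 2.2198 mol
Moles of O2 = 58.88 g ÷ 32.0 g/mol = 1.84 mol
Moles ÷ coefficient: H2: 2.2198/2 = 1.11, O2: 1.84/1 = 1.84
(a) H2 has the smaller value, so H2 is the limiting reagent.
(b) Moles of H2O = 2.2198 mol H2 × (2/2) = 2.2198 mol; mass = 2.2198 mol × 18.02 g/mol = 40 g
(c) O2 consumed = 2.2198 × (1/2) = 1.1099 mol; remaining = 1.84 − 1.1099 = 0.730099 mol; mass = 0.730099 mol × 32.0 g/mol = 23.36 g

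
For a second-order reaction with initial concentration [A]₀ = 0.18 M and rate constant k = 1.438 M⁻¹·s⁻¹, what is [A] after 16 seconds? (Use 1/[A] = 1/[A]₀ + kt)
0.0350 M

1/[A] = 1/[A]₀ + k·t = 1/0.18 + (1.438)·(16) = 5.5556 + 23.0080 = 28.5636
[A] = 1/28.5636 = 0.0350 M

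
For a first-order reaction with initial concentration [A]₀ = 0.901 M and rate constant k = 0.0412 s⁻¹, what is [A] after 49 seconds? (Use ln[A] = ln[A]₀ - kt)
0.1197 M

ln[A] = ln[A]₀ - k·t = ln(0.901) - (0.0412)·(49) = -0.1043 - 2.0188 = -2.1231
[A] = e^(-2.1231) = 0.1197 M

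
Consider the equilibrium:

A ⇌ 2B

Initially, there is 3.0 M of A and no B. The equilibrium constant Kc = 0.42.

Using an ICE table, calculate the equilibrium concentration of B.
[B] = 1.022 M

ICE: [A] = 3.0 − x, [B] = 2x.
Kc = (2x)²/(3.0 − x) = 0.42 ⇒ 4x² + 0.42x − 1.26 = 0.
x = (−0.42 + √(0.42² + 4·4·1.26))/(2·4) = (−0.42 + √20.336)/8 = 0.5112.
[B] = 2x = 1.022 M.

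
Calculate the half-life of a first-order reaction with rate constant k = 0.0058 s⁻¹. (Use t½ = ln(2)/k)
119.51 s

t½ = ln(2)/k = 0.6931/0.0058 = 119.51 s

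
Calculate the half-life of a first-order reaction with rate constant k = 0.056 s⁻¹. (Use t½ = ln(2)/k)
12.38 s

t½ = ln(2)/k = 0.6931/0.056 = 12.38 s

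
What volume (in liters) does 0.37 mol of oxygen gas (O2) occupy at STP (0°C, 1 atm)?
At STP, 1 mol of gas occupies 22.4 L
Volume = 0.37 mol × 22.4 L/mol = 8.29 L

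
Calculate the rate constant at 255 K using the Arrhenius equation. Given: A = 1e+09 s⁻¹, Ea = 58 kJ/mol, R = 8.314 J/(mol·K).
1.31e-03 s⁻¹

k = A·exp(-Ea/(R·T)) = 1e+09·exp(-58000/(8.314·255)) = 1e+09·exp(-27.3576) = 1e+09·1.3145e-12 = 1.31e-03 s⁻¹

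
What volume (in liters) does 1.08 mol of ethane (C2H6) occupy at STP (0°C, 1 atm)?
At STP, 1 mol of gas occupies 22.4 L
Volume = 1.08 mol × 22.4 L/mol = 24.19 L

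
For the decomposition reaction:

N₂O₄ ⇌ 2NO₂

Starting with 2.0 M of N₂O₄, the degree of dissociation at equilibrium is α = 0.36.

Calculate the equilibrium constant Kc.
K_c = 1.6200

x = α·[A]₀ = 0.36 × 2.0 = 0.72 M dissociated.
At eq: [N₂O₄] = 2.0 − 0.72 = 1.28 M; [NO₂] = 2x = 1.44 M.
Kc = [NO₂]²/[N₂O₄] = (1.44)²/1.28 = 1.62.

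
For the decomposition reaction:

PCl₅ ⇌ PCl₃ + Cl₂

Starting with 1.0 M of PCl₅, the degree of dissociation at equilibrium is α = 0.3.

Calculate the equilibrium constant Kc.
K_c = 0.1286

x = α·[A]₀ = 0.3 × 1.0 = 0.3 M dissociated.
At eq: [PCl₅] = 1.0 − 0.3 = 0.7 M; [PCl₃] = [Cl₂] = x = 0.3 M.
Kc = [PCl₃][Cl₂]/[PCl₅] = (0.3)²/0.7 = 0.1286.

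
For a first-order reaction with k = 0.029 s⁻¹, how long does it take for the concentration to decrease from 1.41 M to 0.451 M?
39.31 s

From ln[A] = ln[A]₀ - k·t: t = ln([A]₀/[A])/k = ln(1.41/0.451)/0.029 = ln(3.1264)/0.029 = 1.1399/0.029 = 39.31 s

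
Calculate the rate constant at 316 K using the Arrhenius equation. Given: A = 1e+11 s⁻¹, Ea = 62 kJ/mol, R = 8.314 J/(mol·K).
5.64e+00 s⁻¹

k = A·exp(-Ea/(R·T)) = 1e+11·exp(-62000/(8.314·316)) = 1e+11·exp(-23.5991) = 1e+11·5.6372e-11 = 5.64e+00 s⁻¹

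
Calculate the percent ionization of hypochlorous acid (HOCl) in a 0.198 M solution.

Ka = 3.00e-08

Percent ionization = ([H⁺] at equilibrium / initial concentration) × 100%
Percent ionization = 0.0389%

Let x = [H⁺]. Ka = x²/(C - x) ⇒ x² + (3.00e-08)x - (3.00e-08)(0.198) = 0. x = 7.7056e-05. Percent = (7.7056e-05/0.198) × 100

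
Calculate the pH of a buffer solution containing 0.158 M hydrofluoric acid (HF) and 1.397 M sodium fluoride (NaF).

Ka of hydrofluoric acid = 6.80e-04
pH = 4.11

pKa = -log(6.80e-04) = 3.17. pH = pKa + log([A⁻]/[HA]) = 3.17 + log(1.397/0.158)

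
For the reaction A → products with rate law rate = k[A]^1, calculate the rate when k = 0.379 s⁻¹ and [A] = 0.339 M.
0.1285 M/s

rate = k·[A]^1 = 0.379·(0.339)^1 = 0.379·0.339 = 0.1285 M/s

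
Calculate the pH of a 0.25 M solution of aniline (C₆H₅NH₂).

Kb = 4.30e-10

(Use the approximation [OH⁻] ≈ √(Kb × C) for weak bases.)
pH = 9.02

[OH⁻] = √(Kb × C) = √(4.30e-10 × 0.25) = 1.0368e-05. pOH = 4.98, pH = 14 - pOH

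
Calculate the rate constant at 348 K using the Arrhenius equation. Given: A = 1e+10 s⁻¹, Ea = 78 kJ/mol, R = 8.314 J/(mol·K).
1.96e-02 s⁻¹

k = A·exp(-Ea/(R·T)) = 1e+10·exp(-78000/(8.314·348)) = 1e+10·exp(-26.9591) = 1e+10·1.9580e-12 = 1.96e-02 s⁻¹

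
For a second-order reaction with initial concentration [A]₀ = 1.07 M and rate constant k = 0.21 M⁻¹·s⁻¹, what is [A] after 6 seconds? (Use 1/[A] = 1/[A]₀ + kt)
0.4557 M

1/[A] = 1/[A]₀ + k·t = 1/1.07 + (0.21)·(6) = 0.9346 + 1.2600 = 2.1946
[A] = 1/2.1946 = 0.4557 M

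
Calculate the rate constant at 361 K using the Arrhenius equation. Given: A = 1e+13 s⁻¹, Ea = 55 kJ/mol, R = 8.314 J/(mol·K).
1.10e+05 s⁻¹

k = A·exp(-Ea/(R·T)) = 1e+13·exp(-55000/(8.314·361)) = 1e+13·exp(-18.3251) = 1e+13·1.1003e-08 = 1.10e+05 s⁻¹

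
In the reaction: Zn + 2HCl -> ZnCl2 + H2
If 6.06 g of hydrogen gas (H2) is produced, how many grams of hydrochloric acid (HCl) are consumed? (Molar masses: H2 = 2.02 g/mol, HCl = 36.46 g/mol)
Moles of H2 = 6.06 g ÷ 2.02 g/mol = 3 mol
Mole ratio: 2 mol HCl / 1 mol H2
Moles of HCl = 3 × (2/1) = 6 mol
Mass of HCl = 6 mol × 36.46 g/mol = 218.8 g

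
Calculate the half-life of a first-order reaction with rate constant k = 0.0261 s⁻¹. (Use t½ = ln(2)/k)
26.56 s

t½ = ln(2)/k = 0.6931/0.0261 = 26.56 s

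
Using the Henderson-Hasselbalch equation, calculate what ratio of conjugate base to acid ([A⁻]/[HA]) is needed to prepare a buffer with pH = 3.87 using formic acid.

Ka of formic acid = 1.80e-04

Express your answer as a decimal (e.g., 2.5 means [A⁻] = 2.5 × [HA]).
[A⁻]/[HA] = 1.334

pKa = −log(1.80e-04) = 3.7447. pH = pKa + log([A⁻]/[HA]). 3.87 = 3.7447 + log(ratio). log(ratio) = 3.87 − 3.7447 = 0.1253. ratio = 10^(0.1253) = 1.334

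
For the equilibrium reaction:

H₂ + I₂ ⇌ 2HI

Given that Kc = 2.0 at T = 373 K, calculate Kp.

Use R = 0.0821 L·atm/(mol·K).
K_p = 2.0000

Δn = (moles gaseous products) − (moles gaseous reactants) = 0
T = 373 K; RT = 0.0821 × 373 = 30.6233
Kp = Kc·(RT)^Δn = 2.0 × (30.6233)^0 = 2.0 × 1 = 2.0000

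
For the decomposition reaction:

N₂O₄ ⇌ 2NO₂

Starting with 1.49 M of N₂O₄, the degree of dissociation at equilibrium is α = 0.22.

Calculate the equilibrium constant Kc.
K_c = 0.3698

x = α·[A]₀ = 0.22 × 1.49 = 0.3278 M dissociated.
At eq: [N₂O₄] = 1.49 − 0.3278 = 1.162 M; [NO₂] = 2x = 0.6556 M.
Kc = [NO₂]²/[N₂O₄] = (0.6556)²/1.162 = 0.3698.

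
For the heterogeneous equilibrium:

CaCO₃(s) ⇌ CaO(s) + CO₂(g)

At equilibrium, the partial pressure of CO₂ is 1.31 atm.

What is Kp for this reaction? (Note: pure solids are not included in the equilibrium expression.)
K_p = 1.31

Solids (CaCO₃, CaO) have activity 1 and are excluded.
Kp = P(CO₂) = 1.31.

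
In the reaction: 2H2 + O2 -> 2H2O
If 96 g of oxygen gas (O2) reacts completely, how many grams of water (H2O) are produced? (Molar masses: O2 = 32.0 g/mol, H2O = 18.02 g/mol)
Moles of O2 = 96 g ÷ 32.0 g/mol = 3 mol
Mole ratio: 2 mol H2O / 1 mol O2
Moles of H2O = 3 × (2/1) = 6 mol
Mass of H2O = 6 mol × 18.02 g/mol = 108.1 g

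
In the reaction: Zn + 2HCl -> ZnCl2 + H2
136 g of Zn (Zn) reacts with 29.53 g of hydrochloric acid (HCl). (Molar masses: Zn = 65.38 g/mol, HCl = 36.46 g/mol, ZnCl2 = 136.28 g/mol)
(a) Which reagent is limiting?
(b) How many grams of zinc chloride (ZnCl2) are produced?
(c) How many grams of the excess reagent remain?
(a) HCl, (b) 55.19 g, (c) 109.5 g

Moles of Zn = 136 g ÷ 65.38 g/mol = 2.08015 mol
Moles of HCl = 29.53 g ÷ 36.46 g/mol = 0.809929 mol
Moles ÷ coefficient: Zn: 2.08015/1 = 2.08, HCl: 0.809929/2 = 0.405
(a) HCl has the smaller value, so HCl is the limiting reagent.
(b) Moles of ZnCl2 = 0.809929 mol HCl × (1/2) = 0.404964 mol; mass = 0.404964 mol × 136.28 g/mol = 55.19 g
(c) Zn consumed = 0.809929 × (1/2) = 0.404964 mol; remaining = 2.08015 − 0.404964 = 1.67518 mol; mass = 1.67518 mol × 65.38 g/mol = 109.5 g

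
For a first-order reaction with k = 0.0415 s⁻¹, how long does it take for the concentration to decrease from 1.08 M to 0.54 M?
16.70 s

From ln[A] = ln[A]₀ - k·t: t = ln([A]₀/[A])/k = ln(1.08/0.54)/0.0415 = ln(2.0000)/0.0415 = 0.6931/0.0415 = 16.70 s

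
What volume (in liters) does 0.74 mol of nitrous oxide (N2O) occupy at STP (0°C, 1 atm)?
At STP, 1 mol of gas occupies 22.4 L
Volume = 0.74 mol × 22.4 L/mol = 16.58 L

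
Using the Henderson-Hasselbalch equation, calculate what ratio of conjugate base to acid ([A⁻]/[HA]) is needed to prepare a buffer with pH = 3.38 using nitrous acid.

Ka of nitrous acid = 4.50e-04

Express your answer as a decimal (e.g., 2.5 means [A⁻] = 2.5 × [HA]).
[A⁻]/[HA] = 1.079

pKa = −log(4.50e-04) = 3.3468. pH = pKa + log([A⁻]/[HA]). 3.38 = 3.3468 + log(ratio). log(ratio) = 3.38 − 3.3468 = 0.0332. ratio = 10^(0.0332) = 1.079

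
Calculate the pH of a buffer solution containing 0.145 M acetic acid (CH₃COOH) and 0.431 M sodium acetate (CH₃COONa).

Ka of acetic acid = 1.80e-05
pH = 5.22

pKa = -log(1.80e-05) = 4.74. pH = pKa + log([A⁻]/[HA]) = 4.74 + log(0.431/0.145)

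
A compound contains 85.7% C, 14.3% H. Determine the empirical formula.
Moles of C = 85.7 g / 12.01 g/mol = 7.136 mol
Moles of H = 14.3 g / 1.008 g/mol = 14.187 mol

Smallest moles = 7.136
Divide all by smallest:
C: 7.136 / 7.136 = 1.00
H: 14.187 / 7.136 = 1.99

Empirical formula: CH2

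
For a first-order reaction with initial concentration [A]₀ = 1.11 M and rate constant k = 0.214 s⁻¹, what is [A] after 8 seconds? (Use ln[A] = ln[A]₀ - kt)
0.2004 M

ln[A] = ln[A]₀ - k·t = ln(1.11) - (0.214)·(8) = 0.1044 - 1.7120 = -1.6076
[A] = e^(-1.6076) = 0.2004 M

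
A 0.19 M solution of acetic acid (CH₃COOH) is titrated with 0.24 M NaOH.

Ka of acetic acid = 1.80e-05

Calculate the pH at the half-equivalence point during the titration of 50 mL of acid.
pH = pKa = 4.74

At the half-equivalence point, [HA] = [A⁻], so by Henderson–Hasselbalch pH = pKa + log(1) = pKa.
pKa = −log(1.80e-05) = 4.74.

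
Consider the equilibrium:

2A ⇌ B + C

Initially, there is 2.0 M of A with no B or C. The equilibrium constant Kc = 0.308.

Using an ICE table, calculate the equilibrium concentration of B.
[B] = 0.526 M

ICE: [A] = 2.0 − 2x, [B] = [C] = x.
Kc = x²/(2.0 − 2x)² = 0.308 ⇒ √Kc = x/(2.0 − 2x).
x = √0.308·2.0/(1 + 2√0.308) = 0.55498·2.0/2.11 = 0.52606.
[B] = x = 0.526 M.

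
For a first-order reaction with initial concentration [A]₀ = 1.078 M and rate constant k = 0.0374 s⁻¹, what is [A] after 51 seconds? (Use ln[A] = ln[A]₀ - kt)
0.1600 M

ln[A] = ln[A]₀ - k·t = ln(1.078) - (0.0374)·(51) = 0.0751 - 1.9074 = -1.8323
[A] = e^(-1.8323) = 0.1600 M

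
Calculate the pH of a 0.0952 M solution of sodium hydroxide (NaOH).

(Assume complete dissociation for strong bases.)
pH = 12.98

[OH⁻] = 0.0952 M for strong base. pOH = -log[OH⁻] = 1.02, pH = 14 - pOH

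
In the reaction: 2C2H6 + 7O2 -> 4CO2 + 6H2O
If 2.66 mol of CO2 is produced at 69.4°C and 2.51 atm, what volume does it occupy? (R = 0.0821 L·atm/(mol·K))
T = 69.4°C + 273.15 = 342.55 K
V = nRT/P = (2.66 × 0.0821 × 342.55) / 2.51
V = 29.80 L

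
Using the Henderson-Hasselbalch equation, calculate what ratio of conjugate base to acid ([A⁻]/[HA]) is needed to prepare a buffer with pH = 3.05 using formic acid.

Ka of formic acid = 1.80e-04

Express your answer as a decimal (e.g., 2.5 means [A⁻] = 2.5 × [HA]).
[A⁻]/[HA] = 0.202

pKa = −log(1.80e-04) = 3.7447. pH = pKa + log([A⁻]/[HA]). 3.05 = 3.7447 + log(ratio). log(ratio) = 3.05 − 3.7447 = -0.6947. ratio = 10^(-0.6947) = 0.202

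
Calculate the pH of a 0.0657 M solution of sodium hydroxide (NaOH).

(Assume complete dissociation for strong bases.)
pH = 12.82

[OH⁻] = 0.0657 M for strong base. pOH = -log[OH⁻] = 1.18, pH = 14 - pOH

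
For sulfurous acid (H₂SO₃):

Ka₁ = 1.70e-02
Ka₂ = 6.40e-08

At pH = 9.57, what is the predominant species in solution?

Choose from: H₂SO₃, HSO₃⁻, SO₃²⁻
SO₃²⁻

pKa1 = 1.77, pKa2 = 7.19. Each pKa is the crossover between adjacent species; pH = 9.57 lies in the region where SO₃²⁻ predominates.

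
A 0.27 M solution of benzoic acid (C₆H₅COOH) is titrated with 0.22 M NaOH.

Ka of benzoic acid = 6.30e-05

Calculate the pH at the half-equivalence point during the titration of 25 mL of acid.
pH = pKa = 4.20

At the half-equivalence point, [HA] = [A⁻], so by Henderson–Hasselbalch pH = pKa + log(1) = pKa.
pKa = −log(6.30e-05) = 4.20.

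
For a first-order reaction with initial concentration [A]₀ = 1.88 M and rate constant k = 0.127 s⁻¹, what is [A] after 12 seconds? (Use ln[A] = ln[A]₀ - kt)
0.4095 M

ln[A] = ln[A]₀ - k·t = ln(1.88) - (0.127)·(12) = 0.6313 - 1.5240 = -0.8927
[A] = e^(-0.8927) = 0.4095 M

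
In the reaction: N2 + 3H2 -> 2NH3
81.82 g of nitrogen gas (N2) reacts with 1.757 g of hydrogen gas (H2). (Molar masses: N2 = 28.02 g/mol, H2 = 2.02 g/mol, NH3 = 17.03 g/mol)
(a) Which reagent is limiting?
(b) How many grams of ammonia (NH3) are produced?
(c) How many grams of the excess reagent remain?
(a) H2, (b) 9.875 g, (c) 73.7 g

Moles of N2 = 81.82 g ÷ 28.02 g/mol = 2.92006 mol
Moles of H2 = 1.757 g ÷ 2.02 g/mol = 0.869802 mol
Moles ÷ coefficient: N2: 2.92006/1 = 2.92, H2: 0.869802/3 = 0.2899
(a) H2 has the smaller value, so H2 is the limiting reagent.
(b) Moles of NH3 = 0.869802 mol H2 × (2/3) = 0.579868 mol; mass = 0.579868 mol × 17.03 g/mol = 9.875 g
(c) N2 consumed = 0.869802 × (1/3) = 0.289934 mol; remaining = 2.92006 − 0.289934 = 2.63012 mol; mass = 2.63012 mol × 28.02 g/mol = 73.7 g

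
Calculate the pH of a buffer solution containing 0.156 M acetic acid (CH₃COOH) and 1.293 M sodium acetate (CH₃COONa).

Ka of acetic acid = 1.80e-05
pH = 5.66

pKa = -log(1.80e-05) = 4.74. pH = pKa + log([A⁻]/[HA]) = 4.74 + log(1.293/0.156)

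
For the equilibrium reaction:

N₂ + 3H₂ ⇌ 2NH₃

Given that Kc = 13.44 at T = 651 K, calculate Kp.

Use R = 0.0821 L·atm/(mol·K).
K_p = 0.0047

Δn = (moles gaseous products) − (moles gaseous reactants) = -2
T = 651 K; RT = 0.0821 × 651 = 53.4471
Kp = Kc·(RT)^Δn = 13.44 × (53.4471)^-2 = 13.44 × 0.000350067 = 0.0047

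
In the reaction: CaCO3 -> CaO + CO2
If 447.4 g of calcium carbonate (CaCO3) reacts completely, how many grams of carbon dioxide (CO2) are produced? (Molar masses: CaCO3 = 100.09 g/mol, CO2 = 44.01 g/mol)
Moles of CaCO3 = 447.4 g ÷ 100.09 g/mol = 4.46998 mol
Mole ratio: 1 mol CO2 / 1 mol CaCO3
Moles of CO2 = 4.46998 × (1/1) = 4.46998 mol
Mass of CO2 = 4.46998 mol × 44.01 g/mol = 196.7 g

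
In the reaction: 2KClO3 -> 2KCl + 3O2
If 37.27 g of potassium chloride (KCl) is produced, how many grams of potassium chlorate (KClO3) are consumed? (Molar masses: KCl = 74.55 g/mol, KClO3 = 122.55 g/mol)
Moles of KCl = 37.27 g ÷ 74.55 g/mol = 0.499933 mol
Mole ratio: 2 mol KClO3 / 2 mol KCl
Moles of KClO3 = 0.499933 × (2/2) = 0.499933 mol
Mass of KClO3 = 0.499933 mol × 122.55 g/mol = 61.27 g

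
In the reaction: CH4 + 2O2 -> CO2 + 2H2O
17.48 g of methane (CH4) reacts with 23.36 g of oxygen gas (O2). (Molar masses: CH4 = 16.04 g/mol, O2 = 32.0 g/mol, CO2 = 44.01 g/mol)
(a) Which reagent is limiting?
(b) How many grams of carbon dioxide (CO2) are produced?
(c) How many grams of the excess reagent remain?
(a) O2, (b) 16.06 g, (c) 11.63 g

Moles of CH4 = 17.48 g ÷ 16.04 g/mol = 1.08978 mol
Moles of O2 = 23.36 g ÷ 32.0 g/mol = 0.73 mol
Moles ÷ coefficient: CH4: 1.08978/1 = 1.09, O2: 0.73/2 = 0.365
(a) O2 has the smaller value, so O2 is the limiting reagent.
(b) Moles of CO2 = 0.73 mol O2 × (1/2) = 0.365 mol; mass = 0.365 mol × 44.01 g/mol = 16.06 g
(c) CH4 consumed = 0.73 × (1/2) = 0.365 mol; remaining = 1.08978 − 0.365 = 0.724776 mol; mass = 0.724776 mol × 16.04 g/mol = 11.63 g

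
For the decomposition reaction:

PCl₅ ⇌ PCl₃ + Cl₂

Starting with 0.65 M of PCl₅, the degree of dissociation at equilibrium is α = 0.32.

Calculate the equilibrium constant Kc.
K_c = 0.0979

x = α·[A]₀ = 0.32 × 0.65 = 0.208 M dissociated.
At eq: [PCl₅] = 0.65 − 0.208 = 0.442 M; [PCl₃] = [Cl₂] = x = 0.208 M.
Kc = [PCl₃][Cl₂]/[PCl₅] = (0.208)²/0.442 = 0.09788.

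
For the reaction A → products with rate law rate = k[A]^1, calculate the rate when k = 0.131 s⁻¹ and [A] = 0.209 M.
0.02738 M/s

rate = k·[A]^1 = 0.131·(0.209)^1 = 0.131·0.209 = 0.02738 M/s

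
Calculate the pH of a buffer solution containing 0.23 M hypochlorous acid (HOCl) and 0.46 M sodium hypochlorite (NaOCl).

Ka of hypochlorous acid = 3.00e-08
pH = 7.82

pKa = -log(3.00e-08) = 7.52. pH = pKa + log([A⁻]/[HA]) = 7.52 + log(0.46/0.23)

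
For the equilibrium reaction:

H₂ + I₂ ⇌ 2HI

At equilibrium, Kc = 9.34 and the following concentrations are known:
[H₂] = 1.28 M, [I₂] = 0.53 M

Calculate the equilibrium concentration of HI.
[HI] = 2.5172 M

Kc = ([HI]^2) / ([H₂] × [I₂]) = 9.34
[HI]^2 = Kc · (reactant terms)/(other product terms) = 9.34 · 0.6784 / 1 = 6.3363
[HI] = (6.3363)^(1/2) = 2.5172 M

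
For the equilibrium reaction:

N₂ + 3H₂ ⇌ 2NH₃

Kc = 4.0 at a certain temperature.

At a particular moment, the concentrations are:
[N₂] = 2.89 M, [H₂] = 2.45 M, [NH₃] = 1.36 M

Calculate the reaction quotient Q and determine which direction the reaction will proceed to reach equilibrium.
Q = 0.044, Q < K, reaction proceeds forward (toward products)

Q = ([NH₃]^2) / ([N₂] × [H₂]^3)
  = ((1.36)^2) / ((2.89)·(2.45)^3) = 1.8496/42.501 = 0.04352
Since Q = 0.04352 < Kc = 4.0, the reaction proceeds forward (toward products) to reach equilibrium.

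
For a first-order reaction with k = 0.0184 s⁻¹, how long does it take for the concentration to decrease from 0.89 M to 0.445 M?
37.67 s

From ln[A] = ln[A]₀ - k·t: t = ln([A]₀/[A])/k = ln(0.89/0.445)/0.0184 = ln(2.0000)/0.0184 = 0.6931/0.0184 = 37.67 s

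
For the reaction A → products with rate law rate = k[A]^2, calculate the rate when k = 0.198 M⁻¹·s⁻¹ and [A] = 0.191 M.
0.007223 M/s

rate = k·[A]^2 = 0.198·(0.191)^2 = 0.198·0.036481 = 0.007223 M/s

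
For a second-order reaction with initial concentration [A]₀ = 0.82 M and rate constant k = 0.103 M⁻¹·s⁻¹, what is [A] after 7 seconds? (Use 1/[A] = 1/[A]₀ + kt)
0.5153 M

1/[A] = 1/[A]₀ + k·t = 1/0.82 + (0.103)·(7) = 1.2195 + 0.7210 = 1.9405
[A] = 1/1.9405 = 0.5153 M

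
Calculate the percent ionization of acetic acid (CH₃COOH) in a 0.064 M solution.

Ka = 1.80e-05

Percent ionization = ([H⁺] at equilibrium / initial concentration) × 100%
Percent ionization = 1.66%

Let x = [H⁺]. Ka = x²/(C - x) ⇒ x² + (1.80e-05)x - (1.80e-05)(0.064) = 0. x = 1.0644e-03. Percent = (1.0644e-03/0.064) × 100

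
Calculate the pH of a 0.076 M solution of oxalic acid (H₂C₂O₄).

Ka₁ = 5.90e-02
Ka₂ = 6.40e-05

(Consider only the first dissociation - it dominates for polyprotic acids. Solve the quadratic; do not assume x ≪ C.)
pH = 1.36

x² + Ka₁·x − Ka₁·C = 0 with Ka₁ = 5.90e-02, C = 0.076.
x = (−Ka₁ + √(Ka₁² + 4·Ka₁·C))/2 = 4.3673e-02 M, so pH = 1.36.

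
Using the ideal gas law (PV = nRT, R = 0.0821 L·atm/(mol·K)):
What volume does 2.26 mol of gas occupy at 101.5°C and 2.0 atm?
T = 101.5°C + 273.15 = 374.65 K
V = nRT/P = (2.26 × 0.0821 × 374.65) / 2.0
V = 34.76 L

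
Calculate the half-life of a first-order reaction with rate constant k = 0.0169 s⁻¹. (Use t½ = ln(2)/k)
41.01 s

t½ = ln(2)/k = 0.6931/0.0169 = 41.01 s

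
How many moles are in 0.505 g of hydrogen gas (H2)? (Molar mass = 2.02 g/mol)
Moles = 0.505 g ÷ 2.02 g/mol = 0.25 mol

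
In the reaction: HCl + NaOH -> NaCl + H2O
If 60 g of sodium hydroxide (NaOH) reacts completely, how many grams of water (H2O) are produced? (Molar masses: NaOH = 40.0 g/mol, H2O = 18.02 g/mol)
Moles of NaOH = 60 g ÷ 40.0 g/mol = 1.5 mol
Mole ratio: 1 mol H2O / 1 mol NaOH
Moles of H2O = 1.5 × (1/1) = 1.5 mol
Mass of H2O = 1.5 mol × 18.02 g/mol = 27.03 g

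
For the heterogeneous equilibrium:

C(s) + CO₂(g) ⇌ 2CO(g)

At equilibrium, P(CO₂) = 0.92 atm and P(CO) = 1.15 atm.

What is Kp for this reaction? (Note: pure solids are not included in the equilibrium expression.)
K_p = 1.437

Solid C is excluded.
Kp = P(CO)²/P(CO₂) = (1.15)²/0.92 = 1.322/0.92 = 1.437.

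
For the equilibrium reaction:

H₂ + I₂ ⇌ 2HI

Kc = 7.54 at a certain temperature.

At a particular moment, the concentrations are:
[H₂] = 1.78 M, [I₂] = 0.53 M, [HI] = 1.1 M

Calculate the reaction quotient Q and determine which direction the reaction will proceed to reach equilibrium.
Q = 1.283, Q < K, reaction proceeds forward (toward products)

Q = ([HI]^2) / ([H₂] × [I₂])
  = ((1.1)^2) / ((1.78)·(0.53)) = 1.21/0.9434 = 1.283
Since Q = 1.283 < Kc = 7.54, the reaction proceeds forward (toward products) to reach equilibrium.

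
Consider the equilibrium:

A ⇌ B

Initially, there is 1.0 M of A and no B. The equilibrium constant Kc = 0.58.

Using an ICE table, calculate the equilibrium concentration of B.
[B] = 0.367 M

ICE: [A] = 1.0 − x, [B] = x.
Kc = x/(1.0 − x) = 0.58 ⇒ x = 0.58·1.0/(1 + 0.58) = 0.58/1.58 = 0.3671.
[B] = x = 0.367 M.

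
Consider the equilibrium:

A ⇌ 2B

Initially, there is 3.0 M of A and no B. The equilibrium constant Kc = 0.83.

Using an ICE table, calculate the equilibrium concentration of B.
[B] = 1.384 M

ICE: [A] = 3.0 − x, [B] = 2x.
Kc = (2x)²/(3.0 − x) = 0.83 ⇒ 4x² + 0.83x − 2.49 = 0.
x = (−0.83 + √(0.83² + 4·4·2.49))/(2·4) = (−0.83 + √40.529)/8 = 0.69203.
[B] = 2x = 1.384 M.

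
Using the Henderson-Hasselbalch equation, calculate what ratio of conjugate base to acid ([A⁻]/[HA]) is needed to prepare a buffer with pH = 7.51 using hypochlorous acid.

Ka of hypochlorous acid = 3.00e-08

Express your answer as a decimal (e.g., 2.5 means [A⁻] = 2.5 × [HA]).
[A⁻]/[HA] = 0.971

pKa = −log(3.00e-08) = 7.5229. pH = pKa + log([A⁻]/[HA]). 7.51 = 7.5229 + log(ratio). log(ratio) = 7.51 − 7.5229 = -0.0129. ratio = 10^(-0.0129) = 0.971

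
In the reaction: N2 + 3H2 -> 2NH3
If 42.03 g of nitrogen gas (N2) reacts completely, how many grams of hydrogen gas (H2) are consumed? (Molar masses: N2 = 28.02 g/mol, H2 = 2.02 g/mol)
Moles of N2 = 42.03 g ÷ 28.02 g/mol = 1.5 mol
Mole ratio: 3 mol H2 / 1 mol N2
Moles of H2 = 1.5 × (3/1) = 4.5 mol
Mass of H2 = 4.5 mol × 2.02 g/mol = 9.09 g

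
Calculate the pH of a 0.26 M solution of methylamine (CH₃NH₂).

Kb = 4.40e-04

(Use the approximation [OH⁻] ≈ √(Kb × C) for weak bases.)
pH = 12.03

[OH⁻] = √(Kb × C) = √(4.40e-04 × 0.26) = 1.0696e-02. pOH = 1.97, pH = 14 - pOH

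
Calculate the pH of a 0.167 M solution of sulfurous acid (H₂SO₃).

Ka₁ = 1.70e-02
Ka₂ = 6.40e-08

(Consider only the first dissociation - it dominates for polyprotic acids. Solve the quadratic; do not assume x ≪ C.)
pH = 1.34

x² + Ka₁·x − Ka₁·C = 0 with Ka₁ = 1.70e-02, C = 0.167.
x = (−Ka₁ + √(Ka₁² + 4·Ka₁·C))/2 = 4.5456e-02 M, so pH = 1.34.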